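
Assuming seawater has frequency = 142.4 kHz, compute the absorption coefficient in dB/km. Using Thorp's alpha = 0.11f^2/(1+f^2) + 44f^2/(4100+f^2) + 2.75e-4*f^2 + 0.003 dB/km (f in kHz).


f^2 = 20277.76
alpha = 0.11*20277.76/(1+20277.76) + 44*20277.76/(4100+20277.76) + 2.75e-4*20277.76 + 0.003 = 42.289

42.289 dB/km


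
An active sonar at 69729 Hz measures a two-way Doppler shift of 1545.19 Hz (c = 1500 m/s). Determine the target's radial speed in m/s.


16.62 m/s


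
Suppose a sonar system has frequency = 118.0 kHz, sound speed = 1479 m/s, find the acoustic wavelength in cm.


lambda = c/f = 1479 / 118000 = 0.0125 m = 1.25 cm

1.25 cm


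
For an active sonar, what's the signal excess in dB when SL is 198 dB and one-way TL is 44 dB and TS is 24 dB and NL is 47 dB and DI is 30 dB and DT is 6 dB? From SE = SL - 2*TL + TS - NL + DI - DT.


SE = SL - 2*TL + TS - NL + DI - DT = 198 - 2*44 + (24) - 47 + 30 - 6 = 111

111 dB


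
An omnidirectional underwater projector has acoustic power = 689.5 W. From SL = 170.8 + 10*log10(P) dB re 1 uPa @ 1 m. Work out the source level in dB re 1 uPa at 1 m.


SL = 170.8 + 10*log10(689.5) = 170.8 + 28.39 = 199.19

199.19 dB


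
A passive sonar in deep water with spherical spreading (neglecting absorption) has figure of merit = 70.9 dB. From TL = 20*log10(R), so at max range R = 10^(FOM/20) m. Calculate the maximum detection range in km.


At max range FOM = TL, so 20*log10(R) = 70.9
R = 10^(70.9/20) = 3507.52 m = 3.51 km

3.51 km


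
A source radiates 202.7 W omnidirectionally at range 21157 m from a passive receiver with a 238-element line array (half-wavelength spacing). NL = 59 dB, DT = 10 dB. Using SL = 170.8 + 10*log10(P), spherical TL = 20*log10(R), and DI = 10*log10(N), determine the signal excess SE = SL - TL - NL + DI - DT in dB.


62.13 dB


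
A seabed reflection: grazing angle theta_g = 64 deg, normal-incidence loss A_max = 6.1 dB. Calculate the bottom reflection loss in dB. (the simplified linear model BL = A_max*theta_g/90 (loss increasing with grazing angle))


BL = A_max * theta_g / 90 = 6.1 * 64 / 90 = 4.34

4.34 dB


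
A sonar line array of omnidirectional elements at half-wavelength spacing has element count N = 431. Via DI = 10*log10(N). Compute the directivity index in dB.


DI = 10*log10(431) = 26.34

26.34 dB


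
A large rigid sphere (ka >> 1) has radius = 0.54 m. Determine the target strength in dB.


-11.37 dB


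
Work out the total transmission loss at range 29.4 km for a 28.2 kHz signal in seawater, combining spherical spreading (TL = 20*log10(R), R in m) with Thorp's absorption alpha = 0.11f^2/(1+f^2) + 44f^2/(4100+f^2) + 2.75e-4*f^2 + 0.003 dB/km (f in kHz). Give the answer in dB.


Step 1 (Thorp): alpha = 0.11*795.24/(1+795.24) + 44*795.24/(4100+795.24) + 2.75e-4*795.24 + 0.003 = 7.4794 dB/km
Step 2: TL_spread = 20*log10(29400) = 89.37 dB
Step 3: TL_abs = alpha*R = 7.4794 * 29.4 = 219.89 dB
Step 4: TL_total = 89.37 + 219.89 = 309.26

309.26 dB


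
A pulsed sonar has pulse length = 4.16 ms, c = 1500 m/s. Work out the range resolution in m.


dR = c*tau/2 = 1500 * 4.16e-3 / 2 = 3.12

3.12 m


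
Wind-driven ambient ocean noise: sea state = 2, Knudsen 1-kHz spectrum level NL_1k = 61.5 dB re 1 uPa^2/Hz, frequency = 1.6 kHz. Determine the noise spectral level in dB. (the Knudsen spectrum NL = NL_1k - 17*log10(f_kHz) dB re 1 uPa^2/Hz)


NL = NL_1k - 17*log10(f_kHz) = 61.5 - 17*log10(1.6) = 61.5 - (3.47) = 58.03

58.03 dB


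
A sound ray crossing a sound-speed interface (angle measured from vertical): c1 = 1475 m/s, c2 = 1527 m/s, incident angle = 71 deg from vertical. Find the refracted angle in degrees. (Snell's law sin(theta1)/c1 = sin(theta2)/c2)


sin(theta2) = (c2/c1)*sin(theta1) = (1527/1475)*sin(71 deg) = 0.97885
theta2 = arcsin(0.97885) = 78.2

78.2 deg


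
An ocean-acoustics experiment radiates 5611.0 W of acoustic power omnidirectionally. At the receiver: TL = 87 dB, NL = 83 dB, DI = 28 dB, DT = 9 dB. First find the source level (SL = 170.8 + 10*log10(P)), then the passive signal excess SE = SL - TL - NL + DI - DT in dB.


Step 1: SL = 170.8 + 10*log10(5611.0) = 208.29 dB
Step 2: SE = SL - TL - NL + DI - DT = 208.29 - 87 - 83 + 28 - 9 = 57.29

57.29 dB


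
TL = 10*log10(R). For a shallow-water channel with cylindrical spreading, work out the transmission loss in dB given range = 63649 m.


TL = 10*log10(63649) = 48.04

48.04 dB


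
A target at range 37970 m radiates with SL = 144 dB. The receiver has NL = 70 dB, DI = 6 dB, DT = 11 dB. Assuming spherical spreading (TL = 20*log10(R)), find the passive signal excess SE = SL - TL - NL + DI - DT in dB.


Step 1: TL = 20*log10(37970) = 91.59 dB
Step 2: SE = 144 - 91.59 - 70 + 6 - 11 = -22.59

-22.59 dB


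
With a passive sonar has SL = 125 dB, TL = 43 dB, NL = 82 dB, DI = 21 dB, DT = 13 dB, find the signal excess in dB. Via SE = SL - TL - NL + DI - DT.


8 dB


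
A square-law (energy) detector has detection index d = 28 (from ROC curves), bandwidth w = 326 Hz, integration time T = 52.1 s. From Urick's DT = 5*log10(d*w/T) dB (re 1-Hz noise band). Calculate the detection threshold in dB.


11.22 dB


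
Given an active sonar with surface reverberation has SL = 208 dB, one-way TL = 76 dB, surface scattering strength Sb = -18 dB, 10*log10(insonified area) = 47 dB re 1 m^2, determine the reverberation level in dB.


RL = SL - 2*TL + Sb + 10*log10(A) = 208 - 2*76 + (-18) + 47 = 85

85 dB


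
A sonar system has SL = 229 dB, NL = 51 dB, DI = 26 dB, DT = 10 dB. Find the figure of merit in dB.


194 dB


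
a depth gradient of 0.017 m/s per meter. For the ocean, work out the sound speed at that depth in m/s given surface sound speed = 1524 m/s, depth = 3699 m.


c = 1524 + 0.017 * 3699 = 1586.883

1586.883 m/s


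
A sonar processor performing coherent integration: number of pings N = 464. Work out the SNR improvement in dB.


Gain = 10*log10(464) = 26.67

26.67 dB


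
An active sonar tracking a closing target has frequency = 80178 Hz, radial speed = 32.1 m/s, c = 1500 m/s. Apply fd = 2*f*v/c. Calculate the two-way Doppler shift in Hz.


fd = 2*f*v/c = 2 * 80178 * 32.1 / 1500 = 3431.62

3431.62 Hz


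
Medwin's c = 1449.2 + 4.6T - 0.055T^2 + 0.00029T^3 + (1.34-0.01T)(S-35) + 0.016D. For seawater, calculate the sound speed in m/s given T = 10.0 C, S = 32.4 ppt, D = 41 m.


c = 1449.2 + 4.6*10.0 - 0.055*10.0^2 + 0.00029*10.0^3 + (1.34 - 0.01*10.0)*(32.4 - 35) + 0.016*41 = 1487.42

1487.42 m/s


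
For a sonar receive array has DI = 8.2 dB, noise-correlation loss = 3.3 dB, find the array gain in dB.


4.9 dB


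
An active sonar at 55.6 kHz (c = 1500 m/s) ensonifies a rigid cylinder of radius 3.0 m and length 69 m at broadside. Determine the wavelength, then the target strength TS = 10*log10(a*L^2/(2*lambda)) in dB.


Step 1: lambda = c/f = 1500/55600 = 0.02698 m
Step 2: TS = 10*log10(a*L^2/(2*lambda)) = 10*log10(3.0*69^2/(2*0.02698)) = 54.23

54.23 dB


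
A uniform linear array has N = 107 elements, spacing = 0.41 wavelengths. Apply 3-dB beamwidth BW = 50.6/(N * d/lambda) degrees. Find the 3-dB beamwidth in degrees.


BW = 50.6 / (107 * 0.41) = 50.6 / 43.87 = 1.15

1.15 deg


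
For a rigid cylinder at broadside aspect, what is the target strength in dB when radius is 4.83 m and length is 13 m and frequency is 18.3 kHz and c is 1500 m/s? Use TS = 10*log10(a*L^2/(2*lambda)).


lambda = 1500/18300 = 0.08197 m
TS = 10*log10(4.83*13^2/(2*0.08197)) = 36.97

36.97 dB


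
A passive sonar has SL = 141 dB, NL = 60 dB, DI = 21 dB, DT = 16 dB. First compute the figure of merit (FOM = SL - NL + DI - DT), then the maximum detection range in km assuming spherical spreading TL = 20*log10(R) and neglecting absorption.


Step 1: FOM = SL - NL + DI - DT = 141 - 60 + 21 - 16 = 86 dB
Step 2: at max range FOM = TL = 20*log10(R), so R = 10^(86/20) = 19952.62 m = 19.95 km

19.95 km


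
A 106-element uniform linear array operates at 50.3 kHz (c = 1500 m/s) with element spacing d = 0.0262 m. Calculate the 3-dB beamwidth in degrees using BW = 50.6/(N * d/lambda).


Step 1: lambda = 1500/50300 = 0.02982 m
Step 2: d/lambda = 0.0262/0.02982 = 0.8786
Step 3: BW = 50.6/(N * d/lambda) = 50.6/(106 * 0.8786) = 0.54

0.54 deg


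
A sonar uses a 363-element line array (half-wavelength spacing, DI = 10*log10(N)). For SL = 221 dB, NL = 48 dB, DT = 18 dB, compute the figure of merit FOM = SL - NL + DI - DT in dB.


Step 1: DI = 10*log10(363) = 25.6 dB
Step 2: FOM = SL - NL + DI - DT = 221 - 48 + 25.6 - 18 = 180.6

180.6 dB


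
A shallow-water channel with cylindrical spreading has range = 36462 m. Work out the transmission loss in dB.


TL = 10*log10(36462) = 45.62

45.62 dB


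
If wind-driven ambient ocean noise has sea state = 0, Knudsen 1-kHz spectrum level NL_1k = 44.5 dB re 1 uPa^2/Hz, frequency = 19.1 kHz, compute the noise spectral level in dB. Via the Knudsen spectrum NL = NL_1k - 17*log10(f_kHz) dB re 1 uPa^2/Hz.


22.72 dB


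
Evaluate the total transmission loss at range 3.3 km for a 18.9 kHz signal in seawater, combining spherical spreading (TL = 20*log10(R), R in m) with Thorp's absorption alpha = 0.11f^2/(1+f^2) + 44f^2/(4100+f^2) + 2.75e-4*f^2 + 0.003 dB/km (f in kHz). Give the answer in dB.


Step 1 (Thorp): alpha = 0.11*357.21/(1+357.21) + 44*357.21/(4100+357.21) + 2.75e-4*357.21 + 0.003 = 3.7372 dB/km
Step 2: TL_spread = 20*log10(3300) = 70.37 dB
Step 3: TL_abs = alpha*R = 3.7372 * 3.3 = 12.33 dB
Step 4: TL_total = 70.37 + 12.33 = 82.7

82.7 dB


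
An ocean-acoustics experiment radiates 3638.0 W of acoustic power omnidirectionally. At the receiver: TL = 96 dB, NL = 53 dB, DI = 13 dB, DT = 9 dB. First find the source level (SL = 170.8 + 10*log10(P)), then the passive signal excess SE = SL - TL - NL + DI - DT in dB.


Step 1: SL = 170.8 + 10*log10(3638.0) = 206.41 dB
Step 2: SE = SL - TL - NL + DI - DT = 206.41 - 96 - 53 + 13 - 9 = 61.41

61.41 dB


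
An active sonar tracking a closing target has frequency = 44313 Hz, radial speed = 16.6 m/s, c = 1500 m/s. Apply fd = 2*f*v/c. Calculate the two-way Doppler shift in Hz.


fd = 2*f*v/c = 2 * 44313 * 16.6 / 1500 = 980.79

980.79 Hz


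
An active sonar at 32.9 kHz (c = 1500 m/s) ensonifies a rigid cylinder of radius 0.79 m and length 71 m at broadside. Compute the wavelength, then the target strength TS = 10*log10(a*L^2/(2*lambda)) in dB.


Step 1: lambda = c/f = 1500/32900 = 0.04559 m
Step 2: TS = 10*log10(a*L^2/(2*lambda)) = 10*log10(0.79*71^2/(2*0.04559)) = 46.4

46.4 dB


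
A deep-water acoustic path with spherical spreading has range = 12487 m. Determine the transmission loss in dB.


TL = 20*log10(12487) = 81.93

81.93 dB


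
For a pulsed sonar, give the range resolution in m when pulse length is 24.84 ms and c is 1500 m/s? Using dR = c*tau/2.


dR = c*tau/2 = 1500 * 24.84e-3 / 2 = 18.63

18.63 m


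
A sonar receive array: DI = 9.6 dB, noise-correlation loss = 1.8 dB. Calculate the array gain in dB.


7.8 dB


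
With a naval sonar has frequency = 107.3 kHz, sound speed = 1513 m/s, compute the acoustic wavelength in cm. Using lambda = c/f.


lambda = c/f = 1513 / 107300 = 0.0141 m = 1.41 cm

1.41 cm


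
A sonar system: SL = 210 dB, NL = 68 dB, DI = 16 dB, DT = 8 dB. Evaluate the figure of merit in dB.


FOM = SL - NL + DI - DT = 210 - 68 + 16 - 8 = 150

150 dB


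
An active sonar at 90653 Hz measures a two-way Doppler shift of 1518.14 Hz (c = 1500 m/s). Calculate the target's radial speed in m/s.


12.56 m/s


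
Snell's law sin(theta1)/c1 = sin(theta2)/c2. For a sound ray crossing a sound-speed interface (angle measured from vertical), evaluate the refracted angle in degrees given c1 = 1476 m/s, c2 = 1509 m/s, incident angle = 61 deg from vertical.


sin(theta2) = (c2/c1)*sin(theta1) = (1509/1476)*sin(61 deg) = 0.89417
theta2 = arcsin(0.89417) = 63.4

63.4 deg


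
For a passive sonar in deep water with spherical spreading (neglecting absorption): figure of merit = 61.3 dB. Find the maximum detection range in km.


1.16 km


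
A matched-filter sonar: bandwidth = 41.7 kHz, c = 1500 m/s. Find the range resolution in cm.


dR = c/(2*BW) = 1500 / (2 * 41.7e3) = 0.018 m = 1.8 cm

1.8 cm


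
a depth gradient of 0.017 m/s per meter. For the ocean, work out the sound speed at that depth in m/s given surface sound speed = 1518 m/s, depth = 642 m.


1528.914 m/s


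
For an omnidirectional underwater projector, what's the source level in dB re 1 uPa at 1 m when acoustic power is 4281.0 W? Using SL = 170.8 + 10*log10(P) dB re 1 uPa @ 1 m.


207.12 dB


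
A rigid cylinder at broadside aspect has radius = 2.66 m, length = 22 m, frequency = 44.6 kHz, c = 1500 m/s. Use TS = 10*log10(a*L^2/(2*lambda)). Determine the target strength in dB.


lambda = 1500/44600 = 0.03363 m
TS = 10*log10(2.66*22^2/(2*0.03363)) = 42.82

42.82 dB


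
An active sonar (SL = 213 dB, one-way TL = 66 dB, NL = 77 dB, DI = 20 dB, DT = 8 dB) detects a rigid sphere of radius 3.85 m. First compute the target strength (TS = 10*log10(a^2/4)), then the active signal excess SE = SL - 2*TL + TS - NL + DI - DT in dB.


Step 1: TS = 10*log10(3.85^2/4) = 5.69 dB
Step 2: SE = SL - 2*TL + TS - NL + DI - DT = 213 - 2*66 + (5.69) - 77 + 20 - 8 = 21.69

21.69 dB


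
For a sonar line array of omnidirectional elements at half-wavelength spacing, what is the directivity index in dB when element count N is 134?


21.27 dB


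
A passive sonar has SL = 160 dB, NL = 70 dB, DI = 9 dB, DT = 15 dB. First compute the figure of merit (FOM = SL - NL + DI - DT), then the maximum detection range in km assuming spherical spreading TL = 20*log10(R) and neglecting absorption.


Step 1: FOM = SL - NL + DI - DT = 160 - 70 + 9 - 15 = 84 dB
Step 2: at max range FOM = TL = 20*log10(R), so R = 10^(84/20) = 15848.93 m = 15.85 km

15.85 km


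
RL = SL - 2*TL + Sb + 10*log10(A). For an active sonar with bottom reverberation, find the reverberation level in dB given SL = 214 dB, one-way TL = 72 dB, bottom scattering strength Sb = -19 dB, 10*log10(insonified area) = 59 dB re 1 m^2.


110 dB


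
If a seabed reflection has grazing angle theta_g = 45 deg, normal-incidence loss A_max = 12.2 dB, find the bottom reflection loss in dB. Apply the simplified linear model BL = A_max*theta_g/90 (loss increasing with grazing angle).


BL = A_max * theta_g / 90 = 12.2 * 45 / 90 = 6.1

6.1 dB


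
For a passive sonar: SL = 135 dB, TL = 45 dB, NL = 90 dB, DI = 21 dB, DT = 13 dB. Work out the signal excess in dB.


8 dB


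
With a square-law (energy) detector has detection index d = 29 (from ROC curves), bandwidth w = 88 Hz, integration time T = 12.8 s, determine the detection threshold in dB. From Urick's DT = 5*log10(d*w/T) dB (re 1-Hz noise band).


DT = 5*log10(d*w/T) = 5*log10(29 * 88 / 12.8) = 5*log10(199.38) = 11.5

11.5 dB


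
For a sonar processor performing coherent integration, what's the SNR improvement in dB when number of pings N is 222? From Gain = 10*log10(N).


23.46 dB


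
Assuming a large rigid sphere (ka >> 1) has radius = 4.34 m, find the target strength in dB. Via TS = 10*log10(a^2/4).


TS = 10*log10(4.34^2 / 4) = 10*log10(4.7089) = 6.73

6.73 dB


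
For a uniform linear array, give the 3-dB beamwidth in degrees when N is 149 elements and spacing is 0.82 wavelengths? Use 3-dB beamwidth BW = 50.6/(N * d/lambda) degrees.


BW = 50.6 / (149 * 0.82) = 50.6 / 122.18 = 0.41

0.41 deg


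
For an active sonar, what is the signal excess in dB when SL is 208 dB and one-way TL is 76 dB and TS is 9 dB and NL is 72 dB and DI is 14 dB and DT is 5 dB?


SE = SL - 2*TL + TS - NL + DI - DT = 208 - 2*76 + (9) - 72 + 14 - 5 = 2

2 dB


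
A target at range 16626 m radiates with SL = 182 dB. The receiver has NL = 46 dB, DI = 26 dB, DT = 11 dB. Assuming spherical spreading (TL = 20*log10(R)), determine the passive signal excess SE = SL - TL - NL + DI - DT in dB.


Step 1: TL = 20*log10(16626) = 84.42 dB
Step 2: SE = 182 - 84.42 - 46 + 26 - 11 = 66.58

66.58 dB


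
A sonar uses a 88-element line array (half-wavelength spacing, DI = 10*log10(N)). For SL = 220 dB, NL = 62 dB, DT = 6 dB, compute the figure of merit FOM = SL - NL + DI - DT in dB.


Step 1: DI = 10*log10(88) = 19.44 dB
Step 2: FOM = SL - NL + DI - DT = 220 - 62 + 19.44 - 6 = 171.44

171.44 dB


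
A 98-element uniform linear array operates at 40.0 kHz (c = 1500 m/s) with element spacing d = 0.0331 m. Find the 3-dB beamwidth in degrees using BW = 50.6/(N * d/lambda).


0.58 deg


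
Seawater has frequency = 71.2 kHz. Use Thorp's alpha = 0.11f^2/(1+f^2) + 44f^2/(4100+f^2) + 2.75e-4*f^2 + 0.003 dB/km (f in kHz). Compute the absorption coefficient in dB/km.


f^2 = 5069.44
alpha = 0.11*5069.44/(1+5069.44) + 44*5069.44/(4100+5069.44) + 2.75e-4*5069.44 + 0.003 = 25.833

25.833 dB/km


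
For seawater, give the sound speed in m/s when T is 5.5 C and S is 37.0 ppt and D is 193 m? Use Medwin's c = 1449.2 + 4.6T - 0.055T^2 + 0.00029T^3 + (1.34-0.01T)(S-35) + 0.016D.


c = 1449.2 + 4.6*5.5 - 0.055*5.5^2 + 0.00029*5.5^3 + (1.34 - 0.01*5.5)*(37.0 - 35) + 0.016*193 = 1478.54

1478.54 m/s


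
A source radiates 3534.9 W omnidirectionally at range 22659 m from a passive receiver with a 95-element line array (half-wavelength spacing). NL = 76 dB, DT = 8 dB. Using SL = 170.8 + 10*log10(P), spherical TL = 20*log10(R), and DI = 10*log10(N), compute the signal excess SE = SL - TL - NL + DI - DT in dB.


Step 1: SL = 170.8 + 10*log10(3534.9) = 206.28 dB
Step 2: TL = 20*log10(22659) = 87.1 dB
Step 3: DI = 10*log10(95) = 19.78 dB
Step 4: SE = SL - TL - NL + DI - DT = 206.28 - 87.1 - 76 + 19.78 - 8 = 54.96

54.96 dB


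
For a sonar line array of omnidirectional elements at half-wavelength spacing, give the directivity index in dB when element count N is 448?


DI = 10*log10(448) = 26.51

26.51 dB


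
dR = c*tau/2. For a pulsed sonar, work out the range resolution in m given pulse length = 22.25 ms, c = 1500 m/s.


16.6875 m


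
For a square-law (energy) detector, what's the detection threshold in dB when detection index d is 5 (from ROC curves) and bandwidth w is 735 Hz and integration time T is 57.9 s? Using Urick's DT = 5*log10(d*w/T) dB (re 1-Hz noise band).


DT = 5*log10(d*w/T) = 5*log10(5 * 735 / 57.9) = 5*log10(63.47) = 9.01

9.01 dB


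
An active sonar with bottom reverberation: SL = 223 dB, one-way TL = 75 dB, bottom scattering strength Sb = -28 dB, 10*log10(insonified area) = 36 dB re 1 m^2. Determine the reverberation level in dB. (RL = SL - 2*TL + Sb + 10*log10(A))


81 dB


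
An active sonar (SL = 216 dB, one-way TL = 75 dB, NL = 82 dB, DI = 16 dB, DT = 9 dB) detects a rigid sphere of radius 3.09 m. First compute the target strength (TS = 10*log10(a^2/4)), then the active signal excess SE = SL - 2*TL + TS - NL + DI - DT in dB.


Step 1: TS = 10*log10(3.09^2/4) = 3.78 dB
Step 2: SE = SL - 2*TL + TS - NL + DI - DT = 216 - 2*75 + (3.78) - 82 + 16 - 9 = -5.22

-5.22 dB


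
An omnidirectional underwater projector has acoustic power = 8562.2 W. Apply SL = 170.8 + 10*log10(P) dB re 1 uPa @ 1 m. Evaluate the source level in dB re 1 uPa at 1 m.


SL = 170.8 + 10*log10(8562.2) = 170.8 + 39.33 = 210.13

210.13 dB


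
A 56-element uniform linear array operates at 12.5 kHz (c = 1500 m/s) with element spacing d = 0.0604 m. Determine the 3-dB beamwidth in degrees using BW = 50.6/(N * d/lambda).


Step 1: lambda = 1500/12500 = 0.12 m
Step 2: d/lambda = 0.0604/0.12 = 0.5033
Step 3: BW = 50.6/(N * d/lambda) = 50.6/(56 * 0.5033) = 1.8

1.8 deg


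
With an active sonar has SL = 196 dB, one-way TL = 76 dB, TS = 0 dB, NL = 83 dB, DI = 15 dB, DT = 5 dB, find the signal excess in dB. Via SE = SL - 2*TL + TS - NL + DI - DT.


SE = SL - 2*TL + TS - NL + DI - DT = 196 - 2*76 + (0) - 83 + 15 - 5 = -29

-29 dB


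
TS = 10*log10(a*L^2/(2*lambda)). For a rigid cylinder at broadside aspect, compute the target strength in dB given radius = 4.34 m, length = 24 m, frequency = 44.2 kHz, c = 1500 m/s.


lambda = 1500/44200 = 0.03394 m
TS = 10*log10(4.34*24^2/(2*0.03394)) = 45.66

45.66 dB


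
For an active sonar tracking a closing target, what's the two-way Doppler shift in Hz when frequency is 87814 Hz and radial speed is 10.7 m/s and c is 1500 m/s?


fd = 2*f*v/c = 2 * 87814 * 10.7 / 1500 = 1252.81

1252.81 Hz


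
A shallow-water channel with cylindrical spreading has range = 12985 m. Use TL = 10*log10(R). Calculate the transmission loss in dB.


TL = 10*log10(12985) = 41.13

41.13 dB


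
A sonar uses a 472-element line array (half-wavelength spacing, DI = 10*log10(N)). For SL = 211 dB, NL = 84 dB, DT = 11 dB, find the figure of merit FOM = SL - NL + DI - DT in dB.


Step 1: DI = 10*log10(472) = 26.74 dB
Step 2: FOM = SL - NL + DI - DT = 211 - 84 + 26.74 - 11 = 142.74

142.74 dB


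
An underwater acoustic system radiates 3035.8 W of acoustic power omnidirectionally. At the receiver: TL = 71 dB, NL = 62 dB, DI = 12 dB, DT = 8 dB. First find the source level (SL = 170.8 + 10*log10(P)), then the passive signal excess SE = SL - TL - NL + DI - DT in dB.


Step 1: SL = 170.8 + 10*log10(3035.8) = 205.62 dB
Step 2: SE = SL - TL - NL + DI - DT = 205.62 - 71 - 62 + 12 - 8 = 76.62

76.62 dB


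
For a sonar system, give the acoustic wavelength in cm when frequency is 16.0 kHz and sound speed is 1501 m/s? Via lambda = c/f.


lambda = c/f = 1501 / 16000 = 0.0938 m = 9.38 cm

9.38 cm


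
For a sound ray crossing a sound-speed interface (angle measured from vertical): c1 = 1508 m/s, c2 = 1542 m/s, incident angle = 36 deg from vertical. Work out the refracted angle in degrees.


36.94 deg


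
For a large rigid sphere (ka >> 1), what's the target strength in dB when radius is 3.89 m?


TS = 10*log10(3.89^2 / 4) = 10*log10(3.783025) = 5.78

5.78 dB


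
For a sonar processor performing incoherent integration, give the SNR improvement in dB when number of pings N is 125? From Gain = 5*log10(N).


10.48 dB


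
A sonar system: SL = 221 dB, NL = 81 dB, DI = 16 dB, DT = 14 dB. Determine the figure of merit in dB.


FOM = SL - NL + DI - DT = 221 - 81 + 16 - 14 = 142

142 dB


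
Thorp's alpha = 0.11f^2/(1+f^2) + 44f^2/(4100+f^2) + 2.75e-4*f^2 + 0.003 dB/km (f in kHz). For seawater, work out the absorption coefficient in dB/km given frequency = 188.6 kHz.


f^2 = 35569.96
alpha = 0.11*35569.96/(1+35569.96) + 44*35569.96/(4100+35569.96) + 2.75e-4*35569.96 + 0.003 = 49.347

49.347 dB/km


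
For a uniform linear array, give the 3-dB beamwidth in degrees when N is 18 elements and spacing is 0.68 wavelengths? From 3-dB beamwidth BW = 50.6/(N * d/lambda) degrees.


BW = 50.6 / (18 * 0.68) = 50.6 / 12.24 = 4.13

4.13 deg


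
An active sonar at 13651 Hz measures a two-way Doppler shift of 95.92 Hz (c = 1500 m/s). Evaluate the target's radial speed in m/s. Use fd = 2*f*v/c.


5.27 m/s


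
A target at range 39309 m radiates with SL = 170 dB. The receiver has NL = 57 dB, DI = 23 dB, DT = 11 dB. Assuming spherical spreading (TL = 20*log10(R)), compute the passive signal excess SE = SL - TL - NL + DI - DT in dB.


Step 1: TL = 20*log10(39309) = 91.89 dB
Step 2: SE = 170 - 91.89 - 57 + 23 - 11 = 33.11

33.11 dB


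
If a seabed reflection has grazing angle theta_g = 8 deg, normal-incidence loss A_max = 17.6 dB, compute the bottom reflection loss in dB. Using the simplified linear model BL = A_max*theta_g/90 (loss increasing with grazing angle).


1.56 dB


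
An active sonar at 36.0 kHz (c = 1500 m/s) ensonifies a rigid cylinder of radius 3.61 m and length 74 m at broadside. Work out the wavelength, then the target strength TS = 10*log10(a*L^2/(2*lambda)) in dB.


Step 1: lambda = c/f = 1500/36000 = 0.04167 m
Step 2: TS = 10*log10(a*L^2/(2*lambda)) = 10*log10(3.61*74^2/(2*0.04167)) = 53.75

53.75 dB


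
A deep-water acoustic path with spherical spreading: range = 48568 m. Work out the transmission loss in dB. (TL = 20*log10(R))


93.73 dB


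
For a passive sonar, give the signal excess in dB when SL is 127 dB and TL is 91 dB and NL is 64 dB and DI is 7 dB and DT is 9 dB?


SE = SL - TL - NL + DI - DT = 127 - 91 - 64 + 7 - 9 = -30

-30 dB


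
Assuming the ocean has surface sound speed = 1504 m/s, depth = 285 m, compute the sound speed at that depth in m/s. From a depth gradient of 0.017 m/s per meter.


1508.845 m/s


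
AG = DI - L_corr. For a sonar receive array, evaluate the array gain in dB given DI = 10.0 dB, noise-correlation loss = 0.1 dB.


AG = DI - L_corr = 10.0 - 0.1 = 9.9

9.9 dB


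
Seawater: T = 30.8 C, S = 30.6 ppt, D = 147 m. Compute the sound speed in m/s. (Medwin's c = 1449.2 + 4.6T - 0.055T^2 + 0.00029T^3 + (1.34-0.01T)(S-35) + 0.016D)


1544.99 m/s


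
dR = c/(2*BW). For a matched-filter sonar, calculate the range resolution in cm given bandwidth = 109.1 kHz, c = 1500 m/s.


0.69 cm


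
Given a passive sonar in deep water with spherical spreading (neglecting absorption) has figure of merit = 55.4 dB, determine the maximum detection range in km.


0.59 km


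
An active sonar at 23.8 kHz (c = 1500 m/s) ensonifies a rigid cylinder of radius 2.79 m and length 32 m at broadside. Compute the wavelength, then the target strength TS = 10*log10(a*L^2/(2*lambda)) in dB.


Step 1: lambda = c/f = 1500/23800 = 0.06303 m
Step 2: TS = 10*log10(a*L^2/(2*lambda)) = 10*log10(2.79*32^2/(2*0.06303)) = 43.55

43.55 dB


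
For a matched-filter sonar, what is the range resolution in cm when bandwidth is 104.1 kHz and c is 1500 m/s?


dR = c/(2*BW) = 1500 / (2 * 104.1e3) = 0.0072 m = 0.72 cm

0.72 cm


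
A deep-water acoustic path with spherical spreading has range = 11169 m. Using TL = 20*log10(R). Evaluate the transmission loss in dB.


TL = 20*log10(11169) = 80.96

80.96 dB


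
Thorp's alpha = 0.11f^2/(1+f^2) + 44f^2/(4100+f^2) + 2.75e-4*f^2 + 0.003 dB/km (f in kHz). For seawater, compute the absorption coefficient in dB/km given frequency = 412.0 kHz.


f^2 = 169744.0
alpha = 0.11*169744.0/(1+169744.0) + 44*169744.0/(4100+169744.0) + 2.75e-4*169744.0 + 0.003 = 89.755

89.755 dB/km


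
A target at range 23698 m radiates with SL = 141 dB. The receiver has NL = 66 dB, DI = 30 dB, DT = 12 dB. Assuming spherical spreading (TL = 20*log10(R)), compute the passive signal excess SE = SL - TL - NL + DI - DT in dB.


5.51 dB


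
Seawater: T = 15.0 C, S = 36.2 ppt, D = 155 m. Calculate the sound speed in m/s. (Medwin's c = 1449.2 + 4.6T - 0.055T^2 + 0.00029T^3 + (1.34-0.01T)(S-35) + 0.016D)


c = 1449.2 + 4.6*15.0 - 0.055*15.0^2 + 0.00029*15.0^3 + (1.34 - 0.01*15.0)*(36.2 - 35) + 0.016*155 = 1510.71

1510.71 m/s


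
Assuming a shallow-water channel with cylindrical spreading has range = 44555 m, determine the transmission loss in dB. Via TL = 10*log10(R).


TL = 10*log10(44555) = 46.49

46.49 dB


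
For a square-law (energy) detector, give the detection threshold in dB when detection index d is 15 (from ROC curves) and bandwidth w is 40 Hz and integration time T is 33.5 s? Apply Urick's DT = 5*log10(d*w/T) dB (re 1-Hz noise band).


6.27 dB


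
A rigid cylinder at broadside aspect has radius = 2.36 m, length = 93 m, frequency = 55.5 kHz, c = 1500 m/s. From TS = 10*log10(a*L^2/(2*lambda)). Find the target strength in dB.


55.77 dB


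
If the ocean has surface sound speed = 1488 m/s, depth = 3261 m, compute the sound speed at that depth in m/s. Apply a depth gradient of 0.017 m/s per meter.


1543.437 m/s


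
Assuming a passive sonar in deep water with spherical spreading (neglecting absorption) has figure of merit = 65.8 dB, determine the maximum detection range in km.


At max range FOM = TL, so 20*log10(R) = 65.8
R = 10^(65.8/20) = 1949.84 m = 1.95 km

1.95 km


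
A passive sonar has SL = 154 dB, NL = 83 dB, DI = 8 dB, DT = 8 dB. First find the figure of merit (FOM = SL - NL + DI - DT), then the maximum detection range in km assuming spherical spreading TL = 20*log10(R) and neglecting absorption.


Step 1: FOM = SL - NL + DI - DT = 154 - 83 + 8 - 8 = 71 dB
Step 2: at max range FOM = TL = 20*log10(R), so R = 10^(71/20) = 3548.13 m = 3.55 km

3.55 km


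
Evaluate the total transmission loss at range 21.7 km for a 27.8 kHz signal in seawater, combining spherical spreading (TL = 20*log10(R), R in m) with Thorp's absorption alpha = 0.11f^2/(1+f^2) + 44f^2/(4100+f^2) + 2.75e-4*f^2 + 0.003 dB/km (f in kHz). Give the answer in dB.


Step 1 (Thorp): alpha = 0.11*772.84/(1+772.84) + 44*772.84/(4100+772.84) + 2.75e-4*772.84 + 0.003 = 7.3039 dB/km
Step 2: TL_spread = 20*log10(21700) = 86.73 dB
Step 3: TL_abs = alpha*R = 7.3039 * 21.7 = 158.49 dB
Step 4: TL_total = 86.73 + 158.49 = 245.22

245.22 dB


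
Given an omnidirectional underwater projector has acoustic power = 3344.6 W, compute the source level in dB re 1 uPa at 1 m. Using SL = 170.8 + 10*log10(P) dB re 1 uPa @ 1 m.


SL = 170.8 + 10*log10(3344.6) = 170.8 + 35.24 = 206.04

206.04 dB


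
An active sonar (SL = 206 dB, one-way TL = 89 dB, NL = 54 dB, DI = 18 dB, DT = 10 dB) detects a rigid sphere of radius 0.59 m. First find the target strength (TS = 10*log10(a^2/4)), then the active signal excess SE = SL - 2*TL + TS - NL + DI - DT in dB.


Step 1: TS = 10*log10(0.59^2/4) = -10.6 dB
Step 2: SE = SL - 2*TL + TS - NL + DI - DT = 206 - 2*89 + (-10.6) - 54 + 18 - 10 = -28.6

-28.6 dB


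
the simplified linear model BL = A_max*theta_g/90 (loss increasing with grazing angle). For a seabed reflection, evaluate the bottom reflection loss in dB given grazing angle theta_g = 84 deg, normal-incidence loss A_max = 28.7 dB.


BL = A_max * theta_g / 90 = 28.7 * 84 / 90 = 26.79

26.79 dB


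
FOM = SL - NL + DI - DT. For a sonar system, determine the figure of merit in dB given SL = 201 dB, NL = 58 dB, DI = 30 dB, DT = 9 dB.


164 dB


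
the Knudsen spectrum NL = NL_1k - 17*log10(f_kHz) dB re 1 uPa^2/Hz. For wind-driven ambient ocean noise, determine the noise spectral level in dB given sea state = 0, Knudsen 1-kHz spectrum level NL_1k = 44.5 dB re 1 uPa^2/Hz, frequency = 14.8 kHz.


NL = NL_1k - 17*log10(f_kHz) = 44.5 - 17*log10(14.8) = 44.5 - (19.89) = 24.61

24.61 dB


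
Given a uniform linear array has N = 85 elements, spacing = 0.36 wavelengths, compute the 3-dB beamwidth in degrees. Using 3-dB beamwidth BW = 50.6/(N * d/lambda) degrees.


BW = 50.6 / (85 * 0.36) = 50.6 / 30.6 = 1.65

1.65 deg


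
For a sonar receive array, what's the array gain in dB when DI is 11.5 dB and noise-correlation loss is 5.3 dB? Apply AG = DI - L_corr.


AG = DI - L_corr = 11.5 - 5.3 = 6.2

6.2 dB


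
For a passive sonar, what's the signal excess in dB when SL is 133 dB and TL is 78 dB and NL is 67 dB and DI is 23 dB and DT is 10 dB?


SE = SL - TL - NL + DI - DT = 133 - 78 - 67 + 23 - 10 = 1

1 dB


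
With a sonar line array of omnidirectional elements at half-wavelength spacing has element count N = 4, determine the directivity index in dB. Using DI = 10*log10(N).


DI = 10*log10(4) = 6.02

6.02 dB


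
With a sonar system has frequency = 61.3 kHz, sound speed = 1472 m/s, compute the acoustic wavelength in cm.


2.4 cm


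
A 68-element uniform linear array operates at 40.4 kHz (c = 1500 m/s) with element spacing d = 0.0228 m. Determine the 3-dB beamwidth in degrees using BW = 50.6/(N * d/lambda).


1.21 deg


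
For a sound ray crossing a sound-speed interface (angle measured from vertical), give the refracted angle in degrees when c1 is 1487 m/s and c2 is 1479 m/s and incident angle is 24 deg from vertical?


sin(theta2) = (c2/c1)*sin(theta1) = (1479/1487)*sin(24 deg) = 0.40455
theta2 = arcsin(0.40455) = 23.86

23.86 deg


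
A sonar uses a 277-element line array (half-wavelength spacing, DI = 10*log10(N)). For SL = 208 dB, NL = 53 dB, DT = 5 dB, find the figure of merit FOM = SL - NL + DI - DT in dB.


174.42 dB


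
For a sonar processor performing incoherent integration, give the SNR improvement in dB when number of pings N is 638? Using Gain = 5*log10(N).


Gain = 5*log10(638) = 14.02

14.02 dB


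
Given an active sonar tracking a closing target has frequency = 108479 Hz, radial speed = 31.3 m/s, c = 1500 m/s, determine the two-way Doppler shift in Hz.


fd = 2*f*v/c = 2 * 108479 * 31.3 / 1500 = 4527.19

4527.19 Hz


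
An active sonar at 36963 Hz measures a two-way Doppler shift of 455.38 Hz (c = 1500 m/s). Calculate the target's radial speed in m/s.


9.24 m/s


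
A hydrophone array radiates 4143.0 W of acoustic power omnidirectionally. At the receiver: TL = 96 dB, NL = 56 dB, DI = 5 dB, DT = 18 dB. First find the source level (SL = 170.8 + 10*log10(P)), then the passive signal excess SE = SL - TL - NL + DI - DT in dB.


Step 1: SL = 170.8 + 10*log10(4143.0) = 206.97 dB
Step 2: SE = SL - TL - NL + DI - DT = 206.97 - 96 - 56 + 5 - 18 = 41.97

41.97 dB


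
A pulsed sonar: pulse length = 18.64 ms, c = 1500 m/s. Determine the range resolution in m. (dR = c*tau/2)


13.98 m


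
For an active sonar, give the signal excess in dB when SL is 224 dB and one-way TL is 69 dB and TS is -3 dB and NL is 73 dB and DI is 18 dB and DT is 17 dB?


SE = SL - 2*TL + TS - NL + DI - DT = 224 - 2*69 + (-3) - 73 + 18 - 17 = 11

11 dB


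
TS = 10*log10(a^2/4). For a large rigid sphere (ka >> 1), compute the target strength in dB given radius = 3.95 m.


TS = 10*log10(3.95^2 / 4) = 10*log10(3.900625) = 5.91

5.91 dB


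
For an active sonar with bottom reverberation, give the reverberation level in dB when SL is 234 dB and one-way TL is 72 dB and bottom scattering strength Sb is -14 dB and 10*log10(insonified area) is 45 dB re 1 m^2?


RL = SL - 2*TL + Sb + 10*log10(A) = 234 - 2*72 + (-14) + 45 = 121

121 dB


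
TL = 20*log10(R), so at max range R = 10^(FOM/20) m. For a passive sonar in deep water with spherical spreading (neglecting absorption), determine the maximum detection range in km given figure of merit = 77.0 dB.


7.08 km


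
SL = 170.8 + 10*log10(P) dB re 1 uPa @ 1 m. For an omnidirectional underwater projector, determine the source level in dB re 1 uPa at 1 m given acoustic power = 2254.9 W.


SL = 170.8 + 10*log10(2254.9) = 170.8 + 33.53 = 204.33

204.33 dB


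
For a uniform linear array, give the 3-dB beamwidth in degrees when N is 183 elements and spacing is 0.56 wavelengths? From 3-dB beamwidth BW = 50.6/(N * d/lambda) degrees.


0.49 deg


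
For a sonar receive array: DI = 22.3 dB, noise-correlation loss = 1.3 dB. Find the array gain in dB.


AG = DI - L_corr = 22.3 - 1.3 = 21.0

21.0 dB


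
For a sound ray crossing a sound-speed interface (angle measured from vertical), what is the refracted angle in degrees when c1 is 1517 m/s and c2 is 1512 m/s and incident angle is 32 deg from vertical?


sin(theta2) = (c2/c1)*sin(theta1) = (1512/1517)*sin(32 deg) = 0.52817
theta2 = arcsin(0.52817) = 31.88

31.88 deg


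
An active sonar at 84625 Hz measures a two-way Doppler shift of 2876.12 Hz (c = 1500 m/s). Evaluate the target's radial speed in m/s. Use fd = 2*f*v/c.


From fd = 2*f*v/c, v = c*fd/(2*f) = 1500 * 2876.12 / (2*84625) = 25.49

25.49 m/s


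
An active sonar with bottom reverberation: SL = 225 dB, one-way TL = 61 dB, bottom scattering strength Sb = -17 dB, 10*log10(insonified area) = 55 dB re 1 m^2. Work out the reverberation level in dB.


RL = SL - 2*TL + Sb + 10*log10(A) = 225 - 2*61 + (-17) + 55 = 141

141 dB


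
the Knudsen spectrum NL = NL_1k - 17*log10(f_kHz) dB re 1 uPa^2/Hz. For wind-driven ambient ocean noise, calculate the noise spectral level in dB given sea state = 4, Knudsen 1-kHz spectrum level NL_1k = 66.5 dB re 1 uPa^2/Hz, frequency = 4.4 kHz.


NL = NL_1k - 17*log10(f_kHz) = 66.5 - 17*log10(4.4) = 66.5 - (10.94) = 55.56

55.56 dB


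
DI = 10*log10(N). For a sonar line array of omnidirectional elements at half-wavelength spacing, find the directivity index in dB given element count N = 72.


DI = 10*log10(72) = 18.57

18.57 dB


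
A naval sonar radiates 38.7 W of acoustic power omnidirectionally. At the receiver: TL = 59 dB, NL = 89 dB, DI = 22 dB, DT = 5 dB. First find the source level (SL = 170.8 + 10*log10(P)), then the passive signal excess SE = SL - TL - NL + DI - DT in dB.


Step 1: SL = 170.8 + 10*log10(38.7) = 186.68 dB
Step 2: SE = SL - TL - NL + DI - DT = 186.68 - 59 - 89 + 22 - 5 = 55.68

55.68 dB


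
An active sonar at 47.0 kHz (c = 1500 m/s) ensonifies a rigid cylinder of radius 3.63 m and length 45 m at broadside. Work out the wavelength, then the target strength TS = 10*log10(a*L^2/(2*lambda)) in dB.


Step 1: lambda = c/f = 1500/47000 = 0.03191 m
Step 2: TS = 10*log10(a*L^2/(2*lambda)) = 10*log10(3.63*45^2/(2*0.03191)) = 50.61

50.61 dB


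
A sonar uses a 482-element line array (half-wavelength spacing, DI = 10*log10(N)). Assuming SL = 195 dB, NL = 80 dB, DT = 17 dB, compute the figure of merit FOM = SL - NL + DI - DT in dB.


124.83 dB


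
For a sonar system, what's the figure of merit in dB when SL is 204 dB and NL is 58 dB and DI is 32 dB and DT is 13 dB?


FOM = SL - NL + DI - DT = 204 - 58 + 32 - 13 = 165

165 dB


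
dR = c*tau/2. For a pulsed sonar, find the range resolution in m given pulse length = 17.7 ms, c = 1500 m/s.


13.275 m


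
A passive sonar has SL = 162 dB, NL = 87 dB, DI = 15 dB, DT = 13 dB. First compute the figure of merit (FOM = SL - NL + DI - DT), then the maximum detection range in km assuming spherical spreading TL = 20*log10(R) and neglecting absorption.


Step 1: FOM = SL - NL + DI - DT = 162 - 87 + 15 - 13 = 77 dB
Step 2: at max range FOM = TL = 20*log10(R), so R = 10^(77/20) = 7079.46 m = 7.08 km

7.08 km


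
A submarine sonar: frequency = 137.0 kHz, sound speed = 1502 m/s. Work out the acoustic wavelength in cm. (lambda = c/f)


lambda = c/f = 1502 / 137000 = 0.011 m = 1.1 cm

1.1 cm


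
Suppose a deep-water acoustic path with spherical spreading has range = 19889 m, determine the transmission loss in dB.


TL = 20*log10(19889) = 85.97

85.97 dB


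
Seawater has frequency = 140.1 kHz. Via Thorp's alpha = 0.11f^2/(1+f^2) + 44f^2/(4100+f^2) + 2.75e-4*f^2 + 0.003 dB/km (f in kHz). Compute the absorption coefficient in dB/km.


f^2 = 19628.01
alpha = 0.11*19628.01/(1+19628.01) + 44*19628.01/(4100+19628.01) + 2.75e-4*19628.01 + 0.003 = 41.908

41.908 dB/km


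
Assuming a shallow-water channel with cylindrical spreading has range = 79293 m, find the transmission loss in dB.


48.99 dB


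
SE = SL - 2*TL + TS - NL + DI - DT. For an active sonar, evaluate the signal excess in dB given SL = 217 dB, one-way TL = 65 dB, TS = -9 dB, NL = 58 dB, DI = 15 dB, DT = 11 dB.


SE = SL - 2*TL + TS - NL + DI - DT = 217 - 2*65 + (-9) - 58 + 15 - 11 = 24

24 dB


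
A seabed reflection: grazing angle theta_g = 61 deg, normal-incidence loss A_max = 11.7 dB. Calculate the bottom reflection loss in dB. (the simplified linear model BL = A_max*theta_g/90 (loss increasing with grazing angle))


BL = A_max * theta_g / 90 = 11.7 * 61 / 90 = 7.93

7.93 dB


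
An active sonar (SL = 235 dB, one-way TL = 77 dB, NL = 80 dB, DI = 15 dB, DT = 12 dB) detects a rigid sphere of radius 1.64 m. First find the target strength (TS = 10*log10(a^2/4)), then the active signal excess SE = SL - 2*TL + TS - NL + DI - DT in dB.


Step 1: TS = 10*log10(1.64^2/4) = -1.72 dB
Step 2: SE = SL - 2*TL + TS - NL + DI - DT = 235 - 2*77 + (-1.72) - 80 + 15 - 12 = 2.28

2.28 dB


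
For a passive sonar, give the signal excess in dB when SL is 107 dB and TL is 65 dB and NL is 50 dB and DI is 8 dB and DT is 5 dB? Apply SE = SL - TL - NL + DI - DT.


-5 dB
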